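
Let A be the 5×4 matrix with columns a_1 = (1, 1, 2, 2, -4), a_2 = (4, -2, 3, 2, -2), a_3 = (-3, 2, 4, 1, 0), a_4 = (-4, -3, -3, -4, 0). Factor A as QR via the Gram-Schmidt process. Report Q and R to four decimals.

Q = [[0.1961, 0.6949, -0.4178, -0.4362], [0.1961, -0.5956, 0.1060, -0.6798], [0.3922, 0.3144, 0.8120, 0.1120], [0.3922, 0.0993, 0.1034, -0.3968], [-0.7845, 0.2316, 0.3798, -0.4214]], R = [[5.0990, 3.9223, 1.7650, -4.1184], [0.0000, 4.6492, -1.9193, -2.3329], [0.0000, 0.0000, 4.8167, -1.4965], [0.0000, 0.0000, 0.0000, 5.0355]]

q_1 = a_1/‖a_1‖ = (1, 1, 2, 2, -4)/5.0990 = (0.1961, 0.1961, 0.3922, 0.3922, -0.7845).
r_{12} = q_1·a_2 = 3.9223.
u_2 = a_2 − 3.9223·q_1 = (3.2308, -2.7692, 1.4615, 0.4615, 1.0769).
‖u_2‖ = 4.6492, so q_2 = (0.6949, -0.5956, 0.3144, 0.0993, 0.2316).
r_{13} = q_1·a_3 = 1.7650; r_{23} = q_2·a_3 = -1.9193.
u_3 = a_3 − 1.7650·q_1 + 1.9193·q_2 = (-2.0125, 0.5107, 3.9110, 0.4982, 1.8292).
‖u_3‖ = 4.8167, so q_3 = (-0.4178, 0.1060, 0.8120, 0.1034, 0.3798).
r_{14} = q_1·a_4 = -4.1184; r_{24} = q_2·a_4 = -2.3329; r_{34} = q_3·a_4 = -1.4965.
u_4 = a_4 + 4.1184·q_1 + 2.3329·q_2 + 1.4965·q_3 = (-2.1964, -3.4232, 0.5638, -1.9982, -2.1221).
‖u_4‖ = 5.0355, so q_4 = (-0.4362, -0.6798, 0.1120, -0.3968, -0.4214).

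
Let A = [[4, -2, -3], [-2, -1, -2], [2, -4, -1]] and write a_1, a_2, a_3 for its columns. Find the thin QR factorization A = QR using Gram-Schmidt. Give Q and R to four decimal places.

a_1 = (4, -2, 2); ‖a_1‖ = 4.8990, so q_1 = (0.8165, -0.4082, 0.4082).
q_1·a_2 = 0.8165·(-2) + (-0.4082)·(-1) + 0.4082·(-4) = -2.8577.
u_2 = a_2 + 2.8577·q_1 = (0.3333, -2.1667, -2.8333).
‖u_2‖ = 3.5824, so q_2 = (0.0930, -0.6048, -0.7909).
q_1·a_3 = 0.8165·(-3) + (-0.4082)·(-2) + 0.4082·(-1) = -2.0412; q_2·a_3 = 0.0930·(-3) + (-0.6048)·(-2) + (-0.7909)·(-1) = 1.7214.
u_3 = a_3 + 2.0412·q_1 − 1.7214·q_2 = (-1.4935, -1.7922, 1.1948).
‖u_3‖ = 2.6211, so q_3 = (-0.5698, -0.6838, 0.4558).

Q = [[0.8165, 0.0930, -0.5698], [-0.4082, -0.6048, -0.6838], [0.4082, -0.7909, 0.4558]], R = [[4.8990, -2.8577, -2.0412], [0.0000, 3.5824, 1.7214], [0.0000, 0.0000, 2.6211]]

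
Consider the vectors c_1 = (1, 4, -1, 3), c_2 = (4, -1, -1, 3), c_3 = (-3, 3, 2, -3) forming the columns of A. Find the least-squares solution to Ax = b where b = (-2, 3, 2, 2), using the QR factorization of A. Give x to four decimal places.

x = (0.6342, -0.2648, 0.2382)

c_1 = (1, 4, -1, 3); ‖c_1‖ = 5.1962, so e_1 = (0.1925, 0.7698, -0.1925, 0.5774).
e_1·c_2 = 0.1925·4 + 0.7698·(-1) + (-0.1925)·(-1) + 0.5774·3 = 1.9245.
u_2 = c_2 − 1.9245·e_1 = (3.6296, -2.4815, -0.6296, 1.8889).
‖u_2‖ = 4.8266, so e_2 = (0.7520, -0.5141, -0.1304, 0.3913).
e_1·c_3 = 0.1925·(-3) + 0.7698·3 + (-0.1925)·2 + 0.5774·(-3) = -0.3849; e_2·c_3 = 0.7520·(-3) + (-0.5141)·3 + (-0.1304)·2 + 0.3913·(-3) = -5.2333.
u_3 = c_3 + 0.3849·e_1 + 5.2333·e_2 = (1.0095, 0.6057, 1.2432, -0.7297).
‖u_3‖ = 1.8612, so e_3 = (0.5424, 0.3254, 0.6680, -0.3921).
Qᵀb = (2.6943, -2.5246, 0.4433).
Back-substitute: x_3 = 0.4433/1.8612 = 0.2382.
x_2 = (-2.5246 + 5.2333·0.2382)/4.8266 = -0.2648.
x_1 = (2.6943 − 1.9245·(-0.2648) + 0.3849·0.2382)/5.1962 = 0.6342.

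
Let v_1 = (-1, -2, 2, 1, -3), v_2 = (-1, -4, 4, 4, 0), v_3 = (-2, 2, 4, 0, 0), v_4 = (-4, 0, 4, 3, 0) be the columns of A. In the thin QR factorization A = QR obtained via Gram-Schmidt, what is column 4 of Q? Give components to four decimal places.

e_4 = (-0.7715, 0.1476, -0.4596, 0.4143, -0.0095)

v_1 = (-1, -2, 2, 1, -3); ‖v_1‖ = 4.3589, so e_1 = (-0.2294, -0.4588, 0.4588, 0.2294, -0.6882).
e_1·v_2 = (-0.2294)·(-1) + (-0.4588)·(-4) + 0.4588·4 + 0.2294·4 + (-0.6882)·0 = 4.8177.
u_2 = v_2 − 4.8177·e_1 = (0.1053, -1.7895, 1.7895, 2.8947, 3.3158).
‖u_2‖ = 5.0783, so e_2 = (0.0207, -0.3524, 0.3524, 0.5700, 0.6529).
e_1·v_3 = (-0.2294)·(-2) + (-0.4588)·2 + 0.4588·4 + 0.2294·0 + (-0.6882)·0 = 1.3765; e_2·v_3 = 0.0207·(-2) + (-0.3524)·2 + 0.3524·4 + 0.5700·0 + 0.6529·0 = 0.6633.
u_3 = v_3 − 1.3765·e_1 − 0.6633·e_2 = (-1.6980, 2.8653, 3.1347, -0.6939, 0.5143).
‖u_3‖ = 4.6546, so e_3 = (-0.3648, 0.6156, 0.6735, -0.1491, 0.1105).
e_1·v_4 = (-0.2294)·(-4) + (-0.4588)·0 + 0.4588·4 + 0.2294·3 + (-0.6882)·0 = 3.4412; e_2·v_4 = 0.0207·(-4) + (-0.3524)·0 + 0.3524·4 + 0.5700·3 + 0.6529·0 = 3.0366; e_3·v_4 = (-0.3648)·(-4) + 0.6156·0 + 0.6735·4 + (-0.1491)·3 + 0.1105·0 = 3.7058.
u_4 = v_4 − 3.4412·e_1 − 3.0366·e_2 − 3.7058·e_3 = (-1.9216, 0.3677, -1.1447, 1.0320, -0.0237).
‖u_4‖ = 2.4908, so e_4 = (-0.7715, 0.1476, -0.4596, 0.4143, -0.0095).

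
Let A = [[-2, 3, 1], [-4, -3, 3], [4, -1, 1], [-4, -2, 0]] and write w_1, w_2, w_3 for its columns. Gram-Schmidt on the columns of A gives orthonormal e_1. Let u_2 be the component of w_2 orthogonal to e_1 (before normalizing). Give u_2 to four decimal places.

u_2 = (3.3846, -2.2308, -1.7692, -1.2308)

w_1 = (-2, -4, 4, -4); ‖w_1‖ = 7.2111, so e_1 = (-0.2774, -0.5547, 0.5547, -0.5547).
e_1·w_2 = (-0.2774)·3 + (-0.5547)·(-3) + 0.5547·(-1) + (-0.5547)·(-2) = 1.3868.
u_2 = w_2 − 1.3868·e_1 = (3.3846, -2.2308, -1.7692, -1.2308).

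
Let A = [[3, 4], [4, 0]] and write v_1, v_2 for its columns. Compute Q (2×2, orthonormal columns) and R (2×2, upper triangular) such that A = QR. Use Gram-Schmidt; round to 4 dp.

Q = [[0.6000, 0.8000], [0.8000, -0.6000]], R = [[5.0000, 2.4000], [0.0000, 3.2000]]

v_1 = (3, 4); ‖v_1‖ = 5.0000, so q_1 = (0.6000, 0.8000).
q_1·v_2 = 0.6000·4 + 0.8000·0 = 2.4000.
u_2 = v_2 − 2.4000·q_1 = (2.5600, -1.9200).
‖u_2‖ = 3.2000, so q_2 = (0.8000, -0.6000).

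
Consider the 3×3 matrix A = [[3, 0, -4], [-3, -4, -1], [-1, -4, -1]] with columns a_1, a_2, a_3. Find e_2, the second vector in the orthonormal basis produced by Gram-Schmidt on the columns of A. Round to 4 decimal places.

e_1 = a_1/‖a_1‖ = (3, -3, -1)/4.3589 = (0.6882, -0.6882, -0.2294).
r_{12} = e_1·a_2 = 3.6707.
u_2 = a_2 − 3.6707·e_1 = (-2.5263, -1.4737, -3.1579).
‖u_2‖ = 4.3042, so e_2 = (-0.5869, -0.3424, -0.7337).

e_2 = (-0.5869, -0.3424, -0.7337)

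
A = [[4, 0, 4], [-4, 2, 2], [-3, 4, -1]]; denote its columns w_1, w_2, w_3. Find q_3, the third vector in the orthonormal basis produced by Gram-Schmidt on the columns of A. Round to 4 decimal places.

q_1 = w_1/‖w_1‖ = (4, -4, -3)/6.4031 = (0.6247, -0.6247, -0.4685).
r_{12} = q_1·w_2 = -3.1235.
u_2 = w_2 + 3.1235·q_1 = (1.9512, 0.0488, 2.5366).
‖u_2‖ = 3.2006, so q_2 = (0.6096, 0.0152, 0.7925).
r_{13} = q_1·w_3 = 1.7179; r_{23} = q_2·w_3 = 1.6765.
u_3 = w_3 − 1.7179·q_1 − 1.6765·q_2 = (1.9048, 3.0476, -1.5238).
‖u_3‖ = 3.9036, so q_3 = (0.4880, 0.7807, -0.3904).

q_3 = (0.4880, 0.7807, -0.3904)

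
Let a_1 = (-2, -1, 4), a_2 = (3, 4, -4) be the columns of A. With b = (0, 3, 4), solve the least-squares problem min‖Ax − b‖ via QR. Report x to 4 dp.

x = (2.3189, 1.3730)

q_1 = a_1/‖a_1‖ = (-2, -1, 4)/4.5826 = (-0.4364, -0.2182, 0.8729).
r_{12} = q_1·a_2 = -5.6737.
u_2 = a_2 + 5.6737·q_1 = (0.5238, 2.7619, 0.9524).
‖u_2‖ = 2.9681, so q_2 = (0.1765, 0.9305, 0.3209).
Qᵀb = (2.8368, 4.0751).
Back-substitute: x_2 = 4.0751/2.9681 = 1.3730.
x_1 = (2.8368 + 5.6737·1.3730)/4.5826 = 2.3189.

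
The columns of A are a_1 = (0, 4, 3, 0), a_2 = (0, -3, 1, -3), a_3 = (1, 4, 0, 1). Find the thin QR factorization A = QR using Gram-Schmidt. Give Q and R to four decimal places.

Q = [[0.0000, 0.0000, 0.6534], [0.8000, -0.3930, 0.3433], [0.6000, 0.5239, -0.4577], [0.0000, -0.7557, -0.4958]], R = [[5.0000, -1.8000, 3.2000], [0.0000, 3.9699, -2.3275], [0.0000, 0.0000, 1.5306]]

e_1 = a_1/‖a_1‖ = (0, 4, 3, 0)/5.0000 = (0.0000, 0.8000, 0.6000, 0.0000).
r_{12} = e_1·a_2 = -1.8000.
u_2 = a_2 + 1.8000·e_1 = (0.0000, -1.5600, 2.0800, -3.0000).
‖u_2‖ = 3.9699, so e_2 = (0.0000, -0.3930, 0.5239, -0.7557).
r_{13} = e_1·a_3 = 3.2000; r_{23} = e_2·a_3 = -2.3275.
u_3 = a_3 − 3.2000·e_1 + 2.3275·e_2 = (1.0000, 0.5254, -0.7005, -0.7589).
‖u_3‖ = 1.5306, so e_3 = (0.6534, 0.3433, -0.4577, -0.4958).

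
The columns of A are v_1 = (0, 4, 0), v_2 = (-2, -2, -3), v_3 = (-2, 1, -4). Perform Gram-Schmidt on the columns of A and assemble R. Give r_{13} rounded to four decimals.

r_{13} = 1.0000

v_1 = (0, 4, 0); ‖v_1‖ = 4.0000, so q_1 = (0.0000, 1.0000, 0.0000).
r_{13} = q_1·v_3 = 1.0000.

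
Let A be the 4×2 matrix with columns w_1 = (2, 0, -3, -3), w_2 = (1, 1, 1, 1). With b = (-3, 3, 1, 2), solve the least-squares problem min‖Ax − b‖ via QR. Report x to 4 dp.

x = (-0.6667, 0.0833)

q_1 = w_1/‖w_1‖ = (2, 0, -3, -3)/4.6904 = (0.4264, 0.0000, -0.6396, -0.6396).
r_{12} = q_1·w_2 = -0.8528.
u_2 = w_2 + 0.8528·q_1 = (1.3636, 1.0000, 0.4545, 0.4545).
‖u_2‖ = 1.8091, so q_2 = (0.7538, 0.5528, 0.2513, 0.2513).
Qᵀb = (-3.1980, 0.1508).
Back-substitute: x_2 = 0.1508/1.8091 = 0.0833.
x_1 = (-3.1980 + 0.8528·0.0833)/4.6904 = -0.6667.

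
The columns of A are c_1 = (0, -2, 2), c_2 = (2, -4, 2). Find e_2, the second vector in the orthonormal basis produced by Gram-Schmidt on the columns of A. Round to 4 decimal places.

e_2 = (0.8165, -0.4082, -0.4082)

e_1 = c_1/‖c_1‖ = (0, -2, 2)/2.8284 = (0.0000, -0.7071, 0.7071).
r_{12} = e_1·c_2 = 4.2426.
u_2 = c_2 − 4.2426·e_1 = (2.0000, -1.0000, -1.0000).
‖u_2‖ = 2.4495, so e_2 = (0.8165, -0.4082, -0.4082).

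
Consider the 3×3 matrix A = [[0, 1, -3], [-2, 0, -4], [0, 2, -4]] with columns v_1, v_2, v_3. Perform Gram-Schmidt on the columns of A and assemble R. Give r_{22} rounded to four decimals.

e_1 = v_1/‖v_1‖ = (0, -2, 0)/2.0000 = (0.0000, -1.0000, 0.0000).
r_{12} = e_1·v_2 = 0.0000.
u_2 = v_2 + 0.0000·e_1 = (1.0000, 0.0000, 2.0000).
r_{22} = ‖u_2‖ = 2.2361.

r_{22} = 2.2361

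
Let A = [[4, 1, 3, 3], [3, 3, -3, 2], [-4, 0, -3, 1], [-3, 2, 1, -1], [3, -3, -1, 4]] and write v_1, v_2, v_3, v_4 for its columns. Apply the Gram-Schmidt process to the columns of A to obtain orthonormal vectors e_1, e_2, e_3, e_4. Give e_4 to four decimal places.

v_1 = (4, 3, -4, -3, 3); ‖v_1‖ = 7.6811, so e_1 = (0.5208, 0.3906, -0.5208, -0.3906, 0.3906).
e_1·v_2 = 0.5208·1 + 0.3906·3 + (-0.5208)·0 + (-0.3906)·2 + 0.3906·(-3) = -0.2604.
u_2 = v_2 + 0.2604·e_1 = (1.1356, 3.1017, -0.1356, 1.8983, -2.8983).
‖u_2‖ = 4.7888, so e_2 = (0.2371, 0.6477, -0.0283, 0.3964, -0.6052).
e_1·v_3 = 0.5208·3 + 0.3906·(-3) + (-0.5208)·(-3) + (-0.3906)·1 + 0.3906·(-1) = 1.1717; e_2·v_3 = 0.2371·3 + 0.6477·(-3) + (-0.0283)·(-3) + 0.3964·1 + (-0.6052)·(-1) = -0.1451.
u_3 = v_3 − 1.1717·e_1 + 0.1451·e_2 = (2.4242, -3.3636, -2.3939, 1.5152, -1.5455).
‖u_3‖ = 5.2541, so e_3 = (0.4614, -0.6402, -0.4556, 0.2884, -0.2941).
e_1·v_4 = 0.5208·3 + 0.3906·2 + (-0.5208)·1 + (-0.3906)·(-1) + 0.3906·4 = 3.7755; e_2·v_4 = 0.2371·3 + 0.6477·2 + (-0.0283)·1 + 0.3964·(-1) + (-0.6052)·4 = -0.8388; e_3·v_4 = 0.4614·3 + (-0.6402)·2 + (-0.4556)·1 + 0.2884·(-1) + (-0.2941)·4 = -1.8167.
u_4 = v_4 − 3.7755·e_1 + 0.8388·e_2 + 1.8167·e_3 = (2.0711, -0.0943, 2.1146, 1.3310, 1.4834).
‖u_4‖ = 3.5695, so e_4 = (0.5802, -0.0264, 0.5924, 0.3729, 0.4156).

e_4 = (0.5802, -0.0264, 0.5924, 0.3729, 0.4156)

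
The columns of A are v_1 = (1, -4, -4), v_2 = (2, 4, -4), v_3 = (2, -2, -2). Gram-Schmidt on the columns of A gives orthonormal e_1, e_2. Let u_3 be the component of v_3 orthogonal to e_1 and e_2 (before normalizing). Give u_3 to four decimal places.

u_3 = (1.2973, -0.1622, 0.4865)

e_1 = v_1/‖v_1‖ = (1, -4, -4)/5.7446 = (0.1741, -0.6963, -0.6963).
r_{12} = e_1·v_2 = 0.3482.
u_2 = v_2 − 0.3482·e_1 = (1.9394, 4.2424, -3.7576).
‖u_2‖ = 5.9899, so e_2 = (0.3238, 0.7083, -0.6273).
r_{13} = e_1·v_3 = 3.1334; r_{23} = e_2·v_3 = 0.4857.
u_3 = v_3 − 3.1334·e_1 − 0.4857·e_2 = (1.2973, -0.1622, 0.4865).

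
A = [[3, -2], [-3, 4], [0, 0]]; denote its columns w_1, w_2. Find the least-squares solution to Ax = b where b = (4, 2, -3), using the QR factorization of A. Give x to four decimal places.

w_1 = (3, -3, 0); ‖w_1‖ = 4.2426, so q_1 = (0.7071, -0.7071, 0.0000).
q_1·w_2 = 0.7071·(-2) + (-0.7071)·4 + 0.0000·0 = -4.2426.
u_2 = w_2 + 4.2426·q_1 = (1.0000, 1.0000, 0.0000).
‖u_2‖ = 1.4142, so q_2 = (0.7071, 0.7071, 0.0000).
Qᵀb = (1.4142, 4.2426).
Back-substitute: x_2 = 4.2426/1.4142 = 3.0000.
x_1 = (1.4142 + 4.2426·3.0000)/4.2426 = 3.3333.

x = (3.3333, 3.0000)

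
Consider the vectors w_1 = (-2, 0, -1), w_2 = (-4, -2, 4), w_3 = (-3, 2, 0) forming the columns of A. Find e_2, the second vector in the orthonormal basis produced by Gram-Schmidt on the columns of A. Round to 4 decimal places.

e_1 = w_1/‖w_1‖ = (-2, 0, -1)/2.2361 = (-0.8944, 0.0000, -0.4472).
r_{12} = e_1·w_2 = 1.7889.
u_2 = w_2 − 1.7889·e_1 = (-2.4000, -2.0000, 4.8000).
‖u_2‖ = 5.7271, so e_2 = (-0.4191, -0.3492, 0.8381).

e_2 = (-0.4191, -0.3492, 0.8381)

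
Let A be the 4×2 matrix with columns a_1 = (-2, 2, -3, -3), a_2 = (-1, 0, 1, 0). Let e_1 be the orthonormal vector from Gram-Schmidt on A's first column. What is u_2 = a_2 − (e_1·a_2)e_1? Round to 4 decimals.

a_1 = (-2, 2, -3, -3); ‖a_1‖ = 5.0990, so e_1 = (-0.3922, 0.3922, -0.5883, -0.5883).
e_1·a_2 = (-0.3922)·(-1) + 0.3922·0 + (-0.5883)·1 + (-0.5883)·0 = -0.1961.
u_2 = a_2 + 0.1961·e_1 = (-1.0769, 0.0769, 0.8846, -0.1154).

u_2 = (-1.0769, 0.0769, 0.8846, -0.1154)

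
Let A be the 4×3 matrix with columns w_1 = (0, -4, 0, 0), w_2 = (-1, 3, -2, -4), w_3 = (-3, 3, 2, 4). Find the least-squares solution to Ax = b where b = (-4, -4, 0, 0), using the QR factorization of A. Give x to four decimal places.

q_1 = w_1/‖w_1‖ = (0, -4, 0, 0)/4.0000 = (0.0000, -1.0000, 0.0000, 0.0000).
r_{12} = q_1·w_2 = -3.0000.
u_2 = w_2 + 3.0000·q_1 = (-1.0000, 0.0000, -2.0000, -4.0000).
‖u_2‖ = 4.5826, so q_2 = (-0.2182, 0.0000, -0.4364, -0.8729).
r_{13} = q_1·w_3 = -3.0000; r_{23} = q_2·w_3 = -3.7097.
u_3 = w_3 + 3.0000·q_1 + 3.7097·q_2 = (-3.8095, 0.0000, 0.3810, 0.7619).
‖u_3‖ = 3.9036, so q_3 = (-0.9759, 0.0000, 0.0976, 0.1952).
Qᵀb = (4.0000, 0.8729, 3.9036).
Back-substitute: x_3 = 3.9036/3.9036 = 1.0000.
x_2 = (0.8729 + 3.7097·1.0000)/4.5826 = 1.0000.
x_1 = (4.0000 + 3.0000·1.0000 + 3.0000·1.0000)/4.0000 = 2.5000.

x = (2.5000, 1.0000, 1.0000)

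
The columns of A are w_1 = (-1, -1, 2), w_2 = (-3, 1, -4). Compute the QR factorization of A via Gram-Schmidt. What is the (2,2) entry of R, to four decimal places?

e_1 = w_1/‖w_1‖ = (-1, -1, 2)/2.4495 = (-0.4082, -0.4082, 0.8165).
r_{12} = e_1·w_2 = -2.4495.
u_2 = w_2 + 2.4495·e_1 = (-4.0000, 0.0000, -2.0000).
r_{22} = ‖u_2‖ = 4.4721.

r_{22} = 4.4721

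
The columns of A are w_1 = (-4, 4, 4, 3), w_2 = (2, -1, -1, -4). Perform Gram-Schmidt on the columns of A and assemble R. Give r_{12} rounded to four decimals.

r_{12} = -3.7087

w_1 = (-4, 4, 4, 3); ‖w_1‖ = 7.5498, so q_1 = (-0.5298, 0.5298, 0.5298, 0.3974).
r_{12} = q_1·w_2 = -3.7087.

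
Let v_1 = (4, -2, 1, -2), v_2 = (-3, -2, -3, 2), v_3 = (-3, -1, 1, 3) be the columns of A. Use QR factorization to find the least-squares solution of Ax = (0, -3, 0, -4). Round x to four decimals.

v_1 = (4, -2, 1, -2); ‖v_1‖ = 5.0000, so e_1 = (0.8000, -0.4000, 0.2000, -0.4000).
e_1·v_2 = 0.8000·(-3) + (-0.4000)·(-2) + 0.2000·(-3) + (-0.4000)·2 = -3.0000.
u_2 = v_2 + 3.0000·e_1 = (-0.6000, -3.2000, -2.4000, 0.8000).
‖u_2‖ = 4.1231, so e_2 = (-0.1455, -0.7761, -0.5821, 0.1940).
e_1·v_3 = 0.8000·(-3) + (-0.4000)·(-1) + 0.2000·1 + (-0.4000)·3 = -3.0000; e_2·v_3 = (-0.1455)·(-3) + (-0.7761)·(-1) + (-0.5821)·1 + 0.1940·3 = 1.2127.
u_3 = v_3 + 3.0000·e_1 − 1.2127·e_2 = (-0.4235, -1.2588, 2.3059, 1.5647).
‖u_3‖ = 3.0870, so e_3 = (-0.1372, -0.4078, 0.7470, 0.5069).
Qᵀb = (2.8000, 1.5522, -0.8041).
Back-substitute: x_3 = -0.8041/3.0870 = -0.2605.
x_2 = (1.5522 − 1.2127·(-0.2605))/4.1231 = 0.4531.
x_1 = (2.8000 + 3.0000·0.4531 + 3.0000·(-0.2605))/5.0000 = 0.6756.

x = (0.6756, 0.4531, -0.2605)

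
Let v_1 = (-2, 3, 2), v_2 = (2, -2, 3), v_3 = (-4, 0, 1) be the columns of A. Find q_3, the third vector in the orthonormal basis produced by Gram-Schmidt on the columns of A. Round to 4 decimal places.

q_3 = (-0.7868, -0.6052, 0.1210)

v_1 = (-2, 3, 2); ‖v_1‖ = 4.1231, so q_1 = (-0.4851, 0.7276, 0.4851).
q_1·v_2 = (-0.4851)·2 + 0.7276·(-2) + 0.4851·3 = -0.9701.
u_2 = v_2 + 0.9701·q_1 = (1.5294, -1.2941, 3.4706).
‖u_2‖ = 4.0073, so q_2 = (0.3817, -0.3229, 0.8661).
q_1·v_3 = (-0.4851)·(-4) + 0.7276·0 + 0.4851·1 = 2.4254; q_2·v_3 = 0.3817·(-4) + (-0.3229)·0 + 0.8661·1 = -0.6606.
u_3 = v_3 − 2.4254·q_1 + 0.6606·q_2 = (-2.5714, -1.9780, 0.3956).
‖u_3‖ = 3.2682, so q_3 = (-0.7868, -0.6052, 0.1210).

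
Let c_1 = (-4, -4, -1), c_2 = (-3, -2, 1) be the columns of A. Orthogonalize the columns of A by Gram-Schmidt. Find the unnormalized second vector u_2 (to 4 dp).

q_1 = c_1/‖c_1‖ = (-4, -4, -1)/5.7446 = (-0.6963, -0.6963, -0.1741).
r_{12} = q_1·c_2 = 3.3075.
u_2 = c_2 − 3.3075·q_1 = (-0.6970, 0.3030, 1.5758).

u_2 = (-0.6970, 0.3030, 1.5758)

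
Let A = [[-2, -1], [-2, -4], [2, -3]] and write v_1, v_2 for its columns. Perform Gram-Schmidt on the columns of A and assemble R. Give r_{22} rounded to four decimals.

v_1 = (-2, -2, 2); ‖v_1‖ = 3.4641, so e_1 = (-0.5774, -0.5774, 0.5774).
e_1·v_2 = (-0.5774)·(-1) + (-0.5774)·(-4) + 0.5774·(-3) = 1.1547.
u_2 = v_2 − 1.1547·e_1 = (-0.3333, -3.3333, -3.6667).
r_{22} = ‖u_2‖ = 4.9666.

r_{22} = 4.9666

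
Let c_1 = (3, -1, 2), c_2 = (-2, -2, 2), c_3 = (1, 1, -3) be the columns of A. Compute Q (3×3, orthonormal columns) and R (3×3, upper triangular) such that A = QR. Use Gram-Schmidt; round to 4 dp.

q_1 = c_1/‖c_1‖ = (3, -1, 2)/3.7417 = (0.8018, -0.2673, 0.5345).
r_{12} = q_1·c_2 = 0.0000.
u_2 = c_2 + 0.0000·q_1 = (-2.0000, -2.0000, 2.0000).
‖u_2‖ = 3.4641, so q_2 = (-0.5774, -0.5774, 0.5774).
r_{13} = q_1·c_3 = -1.0690; r_{23} = q_2·c_3 = -2.8868.
u_3 = c_3 + 1.0690·q_1 + 2.8868·q_2 = (0.1905, -0.9524, -0.7619).
‖u_3‖ = 1.2344, so q_3 = (0.1543, -0.7715, -0.6172).

Q = [[0.8018, -0.5774, 0.1543], [-0.2673, -0.5774, -0.7715], [0.5345, 0.5774, -0.6172]], R = [[3.7417, 0.0000, -1.0690], [0.0000, 3.4641, -2.8868], [0.0000, 0.0000, 1.2344]]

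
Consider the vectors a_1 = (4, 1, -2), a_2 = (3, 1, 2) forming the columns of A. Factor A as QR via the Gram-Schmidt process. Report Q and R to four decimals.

a_1 = (4, 1, -2); ‖a_1‖ = 4.5826, so e_1 = (0.8729, 0.2182, -0.4364).
e_1·a_2 = 0.8729·3 + 0.2182·1 + (-0.4364)·2 = 1.9640.
u_2 = a_2 − 1.9640·e_1 = (1.2857, 0.5714, 2.8571).
‖u_2‖ = 3.1848, so e_2 = (0.4037, 0.1794, 0.8971).

Q = [[0.8729, 0.4037], [0.2182, 0.1794], [-0.4364, 0.8971]], R = [[4.5826, 1.9640], [0.0000, 3.1848]]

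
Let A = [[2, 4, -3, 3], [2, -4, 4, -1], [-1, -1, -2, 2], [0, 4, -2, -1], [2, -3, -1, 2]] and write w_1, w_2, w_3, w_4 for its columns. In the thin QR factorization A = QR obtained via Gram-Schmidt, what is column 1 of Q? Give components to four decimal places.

q_1 = w_1/‖w_1‖ = (2, 2, -1, 0, 2)/3.6056 = (0.5547, 0.5547, -0.2774, 0.0000, 0.5547).

q_1 = (0.5547, 0.5547, -0.2774, 0.0000, 0.5547)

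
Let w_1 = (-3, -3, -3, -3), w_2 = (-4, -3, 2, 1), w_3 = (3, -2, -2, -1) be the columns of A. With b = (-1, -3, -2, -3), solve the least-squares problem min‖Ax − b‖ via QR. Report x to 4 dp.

w_1 = (-3, -3, -3, -3); ‖w_1‖ = 6.0000, so q_1 = (-0.5000, -0.5000, -0.5000, -0.5000).
q_1·w_2 = (-0.5000)·(-4) + (-0.5000)·(-3) + (-0.5000)·2 + (-0.5000)·1 = 2.0000.
u_2 = w_2 − 2.0000·q_1 = (-3.0000, -2.0000, 3.0000, 2.0000).
‖u_2‖ = 5.0990, so q_2 = (-0.5883, -0.3922, 0.5883, 0.3922).
q_1·w_3 = (-0.5000)·3 + (-0.5000)·(-2) + (-0.5000)·(-2) + (-0.5000)·(-1) = 1.0000; q_2·w_3 = (-0.5883)·3 + (-0.3922)·(-2) + 0.5883·(-2) + 0.3922·(-1) = -2.5495.
u_3 = w_3 − 1.0000·q_1 + 2.5495·q_2 = (2.0000, -2.5000, 0.0000, 0.5000).
‖u_3‖ = 3.2404, so q_3 = (0.6172, -0.7715, 0.0000, 0.1543).
Qᵀb = (4.5000, -0.5883, 1.2344).
Back-substitute: x_3 = 1.2344/3.2404 = 0.3810.
x_2 = (-0.5883 + 2.5495·0.3810)/5.0990 = 0.0751.
x_1 = (4.5000 − 2.0000·0.0751 − 1.0000·0.3810)/6.0000 = 0.6615.

x = (0.6615, 0.0751, 0.3810)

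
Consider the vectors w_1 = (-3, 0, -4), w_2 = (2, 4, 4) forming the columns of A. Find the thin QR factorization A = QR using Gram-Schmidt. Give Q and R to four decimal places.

Q = [[-0.6000, -0.1569], [0.0000, 0.9806], [-0.8000, 0.1177]], R = [[5.0000, -4.4000], [0.0000, 4.0792]]

e_1 = w_1/‖w_1‖ = (-3, 0, -4)/5.0000 = (-0.6000, 0.0000, -0.8000).
r_{12} = e_1·w_2 = -4.4000.
u_2 = w_2 + 4.4000·e_1 = (-0.6400, 4.0000, 0.4800).
‖u_2‖ = 4.0792, so e_2 = (-0.1569, 0.9806, 0.1177).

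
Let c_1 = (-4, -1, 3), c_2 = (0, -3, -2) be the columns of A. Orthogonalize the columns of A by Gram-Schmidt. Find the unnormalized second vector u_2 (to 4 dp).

e_1 = c_1/‖c_1‖ = (-4, -1, 3)/5.0990 = (-0.7845, -0.1961, 0.5883).
r_{12} = e_1·c_2 = -0.5883.
u_2 = c_2 + 0.5883·e_1 = (-0.4615, -3.1154, -1.6538).

u_2 = (-0.4615, -3.1154, -1.6538)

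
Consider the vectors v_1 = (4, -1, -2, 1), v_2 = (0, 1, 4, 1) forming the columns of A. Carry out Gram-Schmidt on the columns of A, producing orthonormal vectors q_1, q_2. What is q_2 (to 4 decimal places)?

q_2 = (0.3744, 0.1638, 0.8425, 0.3510)

v_1 = (4, -1, -2, 1); ‖v_1‖ = 4.6904, so q_1 = (0.8528, -0.2132, -0.4264, 0.2132).
q_1·v_2 = 0.8528·0 + (-0.2132)·1 + (-0.4264)·4 + 0.2132·1 = -1.7056.
u_2 = v_2 + 1.7056·q_1 = (1.4545, 0.6364, 3.2727, 1.3636).
‖u_2‖ = 3.8847, so q_2 = (0.3744, 0.1638, 0.8425, 0.3510).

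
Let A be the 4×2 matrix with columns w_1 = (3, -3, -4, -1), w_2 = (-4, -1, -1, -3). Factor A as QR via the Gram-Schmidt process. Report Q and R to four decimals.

q_1 = w_1/‖w_1‖ = (3, -3, -4, -1)/5.9161 = (0.5071, -0.5071, -0.6761, -0.1690).
r_{12} = q_1·w_2 = -0.3381.
u_2 = w_2 + 0.3381·q_1 = (-3.8286, -1.1714, -1.2286, -3.0571).
‖u_2‖ = 5.1851, so q_2 = (-0.7384, -0.2259, -0.2369, -0.5896).

Q = [[0.5071, -0.7384], [-0.5071, -0.2259], [-0.6761, -0.2369], [-0.1690, -0.5896]], R = [[5.9161, -0.3381], [0.0000, 5.1851]]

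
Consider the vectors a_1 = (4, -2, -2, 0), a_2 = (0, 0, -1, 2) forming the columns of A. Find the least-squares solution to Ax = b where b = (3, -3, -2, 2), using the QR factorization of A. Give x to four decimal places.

q_1 = a_1/‖a_1‖ = (4, -2, -2, 0)/4.8990 = (0.8165, -0.4082, -0.4082, 0.0000).
r_{12} = q_1·a_2 = 0.4082.
u_2 = a_2 − 0.4082·q_1 = (-0.3333, 0.1667, -0.8333, 2.0000).
‖u_2‖ = 2.1985, so q_2 = (-0.1516, 0.0758, -0.3790, 0.9097).
Qᵀb = (4.4907, 1.8952).
Back-substitute: x_2 = 1.8952/2.1985 = 0.8621.
x_1 = (4.4907 − 0.4082·0.8621)/4.8990 = 0.8448.

x = (0.8448, 0.8621)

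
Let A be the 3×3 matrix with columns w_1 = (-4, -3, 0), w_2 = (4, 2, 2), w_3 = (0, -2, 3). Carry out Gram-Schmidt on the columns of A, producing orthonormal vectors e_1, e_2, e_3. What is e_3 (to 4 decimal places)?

e_3 = (0.5571, -0.7428, -0.3714)

e_1 = w_1/‖w_1‖ = (-4, -3, 0)/5.0000 = (-0.8000, -0.6000, 0.0000).
r_{12} = e_1·w_2 = -4.4000.
u_2 = w_2 + 4.4000·e_1 = (0.4800, -0.6400, 2.0000).
‖u_2‖ = 2.1541, so e_2 = (0.2228, -0.2971, 0.9285).
r_{13} = e_1·w_3 = 1.2000; r_{23} = e_2·w_3 = 3.3797.
u_3 = w_3 − 1.2000·e_1 − 3.3797·e_2 = (0.2069, -0.2759, -0.1379).
‖u_3‖ = 0.3714, so e_3 = (0.5571, -0.7428, -0.3714).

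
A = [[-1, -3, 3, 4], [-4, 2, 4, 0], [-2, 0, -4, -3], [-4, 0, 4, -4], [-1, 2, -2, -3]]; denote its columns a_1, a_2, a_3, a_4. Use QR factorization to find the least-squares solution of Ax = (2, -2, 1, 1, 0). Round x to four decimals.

x = (-0.0901, -0.9112, -0.0880, -0.2456)

e_1 = a_1/‖a_1‖ = (-1, -4, -2, -4, -1)/6.1644 = (-0.1622, -0.6489, -0.3244, -0.6489, -0.1622).
r_{12} = e_1·a_2 = -1.1355.
u_2 = a_2 + 1.1355·e_1 = (-3.1842, 1.2632, -0.3684, -0.7368, 1.8158).
‖u_2‖ = 3.9637, so e_2 = (-0.8034, 0.3187, -0.0929, -0.1859, 0.4581).
r_{13} = e_1·a_3 = -4.0555; r_{23} = e_2·a_3 = -2.4233.
u_3 = a_3 + 4.0555·e_1 + 2.4233·e_2 = (0.3953, 2.1407, -5.5410, 0.9179, -1.5477).
‖u_3‖ = 6.2193, so e_3 = (0.0636, 0.3442, -0.8909, 0.1476, -0.2489).
r_{14} = e_1·a_4 = 3.4066; r_{24} = e_2·a_4 = -3.5653; r_{34} = e_3·a_4 = 3.0833.
u_4 = a_4 − 3.4066·e_1 + 3.5653·e_2 − 3.0833·e_3 = (1.4925, 2.2855, 0.5209, -2.9073, -0.0468).
‖u_4‖ = 4.0220, so e_4 = (0.3711, 0.5682, 0.1295, -0.7228, -0.0116).
Qᵀb = (0.0000, -2.5229, -1.3046, -0.9877).
Back-substitute: x_4 = -0.9877/4.0220 = -0.2456.
x_3 = (-1.3046 − 3.0833·(-0.2456))/6.2193 = -0.0880.
x_2 = (-2.5229 + 2.4233·(-0.0880) + 3.5653·(-0.2456))/3.9637 = -0.9112.
x_1 = (0.0000 + 1.1355·(-0.9112) + 4.0555·(-0.0880) − 3.4066·(-0.2456))/6.1644 = -0.0901.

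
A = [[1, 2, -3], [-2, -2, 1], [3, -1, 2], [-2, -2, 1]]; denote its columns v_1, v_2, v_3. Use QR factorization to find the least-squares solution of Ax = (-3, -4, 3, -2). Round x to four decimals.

v_1 = (1, -2, 3, -2); ‖v_1‖ = 4.2426, so e_1 = (0.2357, -0.4714, 0.7071, -0.4714).
e_1·v_2 = 0.2357·2 + (-0.4714)·(-2) + 0.7071·(-1) + (-0.4714)·(-2) = 1.6499.
u_2 = v_2 − 1.6499·e_1 = (1.6111, -1.2222, -2.1667, -1.2222).
‖u_2‖ = 3.2059, so e_2 = (0.5025, -0.3812, -0.6758, -0.3812).
e_1·v_3 = 0.2357·(-3) + (-0.4714)·1 + 0.7071·2 + (-0.4714)·1 = -0.2357; e_2·v_3 = 0.5025·(-3) + (-0.3812)·1 + (-0.6758)·2 + (-0.3812)·1 = -3.6218.
u_3 = v_3 + 0.2357·e_1 + 3.6218·e_2 = (-1.1243, -0.4919, -0.2811, -0.4919).
‖u_3‖ = 1.3517, so e_3 = (-0.8318, -0.3639, -0.2080, -0.3639).
Qᵀb = (4.2426, -1.2477, 4.0550).
Back-substitute: x_3 = 4.0550/1.3517 = 3.0000.
x_2 = (-1.2477 + 3.6218·3.0000)/3.2059 = 3.0000.
x_1 = (4.2426 − 1.6499·3.0000 + 0.2357·3.0000)/4.2426 = 0.0000.

x = (0.0000, 3.0000, 3.0000)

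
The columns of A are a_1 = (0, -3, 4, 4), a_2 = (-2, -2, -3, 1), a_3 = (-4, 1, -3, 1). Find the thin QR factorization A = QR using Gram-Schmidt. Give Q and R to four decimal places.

e_1 = a_1/‖a_1‖ = (0, -3, 4, 4)/6.4031 = (0.0000, -0.4685, 0.6247, 0.6247).
r_{12} = e_1·a_2 = -0.3123.
u_2 = a_2 + 0.3123·e_1 = (-2.0000, -2.1463, -2.8049, 1.1951).
‖u_2‖ = 4.2311, so e_2 = (-0.4727, -0.5073, -0.6629, 0.2825).
r_{13} = e_1·a_3 = -1.7179; r_{23} = e_2·a_3 = 3.6547.
u_3 = a_3 + 1.7179·e_1 − 3.6547·e_2 = (-2.2725, 2.0490, 0.4959, 1.0409).
‖u_3‖ = 3.2699, so e_3 = (-0.6950, 0.6266, 0.1517, 0.3183).

Q = [[0.0000, -0.4727, -0.6950], [-0.4685, -0.5073, 0.6266], [0.6247, -0.6629, 0.1517], [0.6247, 0.2825, 0.3183]], R = [[6.4031, -0.3123, -1.7179], [0.0000, 4.2311, 3.6547], [0.0000, 0.0000, 3.2699]]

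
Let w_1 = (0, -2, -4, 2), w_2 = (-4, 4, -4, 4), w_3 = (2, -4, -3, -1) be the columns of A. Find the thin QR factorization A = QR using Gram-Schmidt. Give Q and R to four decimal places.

Q = [[0.0000, -0.5477, -0.0745], [-0.4082, 0.7303, 0.2236], [-0.8165, -0.1826, -0.5217], [0.4082, 0.3651, -0.8199]], R = [[4.8990, 3.2660, 3.6742], [0.0000, 7.3030, -3.8341], [0.0000, 0.0000, 1.3416]]

w_1 = (0, -2, -4, 2); ‖w_1‖ = 4.8990, so q_1 = (0.0000, -0.4082, -0.8165, 0.4082).
q_1·w_2 = 0.0000·(-4) + (-0.4082)·4 + (-0.8165)·(-4) + 0.4082·4 = 3.2660.
u_2 = w_2 − 3.2660·q_1 = (-4.0000, 5.3333, -1.3333, 2.6667).
‖u_2‖ = 7.3030, so q_2 = (-0.5477, 0.7303, -0.1826, 0.3651).
q_1·w_3 = 0.0000·2 + (-0.4082)·(-4) + (-0.8165)·(-3) + 0.4082·(-1) = 3.6742; q_2·w_3 = (-0.5477)·2 + 0.7303·(-4) + (-0.1826)·(-3) + 0.3651·(-1) = -3.8341.
u_3 = w_3 − 3.6742·q_1 + 3.8341·q_2 = (-0.1000, 0.3000, -0.7000, -1.1000).
‖u_3‖ = 1.3416, so q_3 = (-0.0745, 0.2236, -0.5217, -0.8199).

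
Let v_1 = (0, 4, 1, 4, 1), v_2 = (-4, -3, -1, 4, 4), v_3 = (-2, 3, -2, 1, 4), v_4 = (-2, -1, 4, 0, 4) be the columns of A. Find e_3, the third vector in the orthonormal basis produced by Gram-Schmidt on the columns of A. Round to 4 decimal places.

v_1 = (0, 4, 1, 4, 1); ‖v_1‖ = 5.8310, so e_1 = (0.0000, 0.6860, 0.1715, 0.6860, 0.1715).
e_1·v_2 = 0.0000·(-4) + 0.6860·(-3) + 0.1715·(-1) + 0.6860·4 + 0.1715·4 = 1.2005.
u_2 = v_2 − 1.2005·e_1 = (-4.0000, -3.8235, -1.2059, 3.1765, 3.7941).
‖u_2‖ = 7.5206, so e_2 = (-0.5319, -0.5084, -0.1603, 0.4224, 0.5045).
e_1·v_3 = 0.0000·(-2) + 0.6860·3 + 0.1715·(-2) + 0.6860·1 + 0.1715·4 = 3.0870; e_2·v_3 = (-0.5319)·(-2) + (-0.5084)·3 + (-0.1603)·(-2) + 0.4224·1 + 0.5045·4 = 2.2996.
u_3 = v_3 − 3.0870·e_1 − 2.2996·e_2 = (-0.7769, 2.0515, -2.1607, -2.0889, 2.3105).
‖u_3‖ = 4.3798, so e_3 = (-0.1774, 0.4684, -0.4933, -0.4769, 0.5275).

e_3 = (-0.1774, 0.4684, -0.4933, -0.4769, 0.5275)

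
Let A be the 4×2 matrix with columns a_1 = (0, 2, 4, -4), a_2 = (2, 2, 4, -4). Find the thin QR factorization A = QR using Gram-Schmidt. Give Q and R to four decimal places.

a_1 = (0, 2, 4, -4); ‖a_1‖ = 6.0000, so e_1 = (0.0000, 0.3333, 0.6667, -0.6667).
e_1·a_2 = 0.0000·2 + 0.3333·2 + 0.6667·4 + (-0.6667)·(-4) = 6.0000.
u_2 = a_2 − 6.0000·e_1 = (2.0000, 0.0000, 0.0000, 0.0000).
‖u_2‖ = 2.0000, so e_2 = (1.0000, 0.0000, 0.0000, 0.0000).

Q = [[0.0000, 1.0000], [0.3333, 0.0000], [0.6667, 0.0000], [-0.6667, 0.0000]], R = [[6.0000, 6.0000], [0.0000, 2.0000]]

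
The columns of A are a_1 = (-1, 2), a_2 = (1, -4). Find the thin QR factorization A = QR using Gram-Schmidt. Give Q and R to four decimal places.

a_1 = (-1, 2); ‖a_1‖ = 2.2361, so e_1 = (-0.4472, 0.8944).
e_1·a_2 = (-0.4472)·1 + 0.8944·(-4) = -4.0249.
u_2 = a_2 + 4.0249·e_1 = (-0.8000, -0.4000).
‖u_2‖ = 0.8944, so e_2 = (-0.8944, -0.4472).

Q = [[-0.4472, -0.8944], [0.8944, -0.4472]], R = [[2.2361, -4.0249], [0.0000, 0.8944]]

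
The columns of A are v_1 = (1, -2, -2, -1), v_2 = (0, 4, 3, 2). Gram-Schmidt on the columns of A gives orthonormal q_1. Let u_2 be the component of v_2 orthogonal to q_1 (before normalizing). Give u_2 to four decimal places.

q_1 = v_1/‖v_1‖ = (1, -2, -2, -1)/3.1623 = (0.3162, -0.6325, -0.6325, -0.3162).
r_{12} = q_1·v_2 = -5.0596.
u_2 = v_2 + 5.0596·q_1 = (1.6000, 0.8000, -0.2000, 0.4000).

u_2 = (1.6000, 0.8000, -0.2000, 0.4000)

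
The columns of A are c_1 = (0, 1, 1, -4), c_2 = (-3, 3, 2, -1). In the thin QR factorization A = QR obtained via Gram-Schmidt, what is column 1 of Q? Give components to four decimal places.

e_1 = c_1/‖c_1‖ = (0, 1, 1, -4)/4.2426 = (0.0000, 0.2357, 0.2357, -0.9428).

e_1 = (0.0000, 0.2357, 0.2357, -0.9428)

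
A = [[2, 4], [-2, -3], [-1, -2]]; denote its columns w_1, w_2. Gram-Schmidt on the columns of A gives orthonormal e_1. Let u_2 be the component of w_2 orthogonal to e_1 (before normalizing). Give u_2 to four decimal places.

w_1 = (2, -2, -1); ‖w_1‖ = 3.0000, so e_1 = (0.6667, -0.6667, -0.3333).
e_1·w_2 = 0.6667·4 + (-0.6667)·(-3) + (-0.3333)·(-2) = 5.3333.
u_2 = w_2 − 5.3333·e_1 = (0.4444, 0.5556, -0.2222).

u_2 = (0.4444, 0.5556, -0.2222)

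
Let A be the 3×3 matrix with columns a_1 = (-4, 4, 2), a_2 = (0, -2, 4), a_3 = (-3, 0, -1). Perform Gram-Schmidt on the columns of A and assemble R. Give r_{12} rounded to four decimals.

a_1 = (-4, 4, 2); ‖a_1‖ = 6.0000, so q_1 = (-0.6667, 0.6667, 0.3333).
r_{12} = q_1·a_2 = 0.0000.

r_{12} = 0.0000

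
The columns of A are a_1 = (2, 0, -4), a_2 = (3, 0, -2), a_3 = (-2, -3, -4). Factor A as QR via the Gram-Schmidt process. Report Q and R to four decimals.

q_1 = a_1/‖a_1‖ = (2, 0, -4)/4.4721 = (0.4472, 0.0000, -0.8944).
r_{12} = q_1·a_2 = 3.1305.
u_2 = a_2 − 3.1305·q_1 = (1.6000, 0.0000, 0.8000).
‖u_2‖ = 1.7889, so q_2 = (0.8944, 0.0000, 0.4472).
r_{13} = q_1·a_3 = 2.6833; r_{23} = q_2·a_3 = -3.5777.
u_3 = a_3 − 2.6833·q_1 + 3.5777·q_2 = (0.0000, -3.0000, 0.0000).
‖u_3‖ = 3.0000, so q_3 = (0.0000, -1.0000, 0.0000).

Q = [[0.4472, 0.8944, 0.0000], [0.0000, 0.0000, -1.0000], [-0.8944, 0.4472, 0.0000]], R = [[4.4721, 3.1305, 2.6833], [0.0000, 1.7889, -3.5777], [0.0000, 0.0000, 3.0000]]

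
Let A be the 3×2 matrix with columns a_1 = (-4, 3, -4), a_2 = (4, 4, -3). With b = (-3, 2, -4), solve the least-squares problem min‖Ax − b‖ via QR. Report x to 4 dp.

e_1 = a_1/‖a_1‖ = (-4, 3, -4)/6.4031 = (-0.6247, 0.4685, -0.6247).
r_{12} = e_1·a_2 = 1.2494.
u_2 = a_2 − 1.2494·e_1 = (4.7805, 3.4146, -2.2195).
‖u_2‖ = 6.2800, so e_2 = (0.7612, 0.5437, -0.3534).
Qᵀb = (5.3099, 0.2175).
Back-substitute: x_2 = 0.2175/6.2800 = 0.0346.
x_1 = (5.3099 − 1.2494·0.0346)/6.4031 = 0.8225.

x = (0.8225, 0.0346)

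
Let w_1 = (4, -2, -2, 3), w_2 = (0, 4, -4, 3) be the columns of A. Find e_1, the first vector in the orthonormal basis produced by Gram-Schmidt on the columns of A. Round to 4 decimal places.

e_1 = (0.6963, -0.3482, -0.3482, 0.5222)

w_1 = (4, -2, -2, 3); ‖w_1‖ = 5.7446, so e_1 = (0.6963, -0.3482, -0.3482, 0.5222).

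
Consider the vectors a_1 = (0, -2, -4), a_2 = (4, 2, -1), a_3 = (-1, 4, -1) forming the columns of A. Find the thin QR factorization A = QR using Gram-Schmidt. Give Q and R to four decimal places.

Q = [[0.0000, 0.8729, -0.4880], [-0.4472, 0.4364, 0.7807], [-0.8944, -0.2182, -0.3904]], R = [[4.4721, 0.0000, -0.8944], [0.0000, 4.5826, 1.0911], [0.0000, 0.0000, 4.0012]]

a_1 = (0, -2, -4); ‖a_1‖ = 4.4721, so q_1 = (0.0000, -0.4472, -0.8944).
q_1·a_2 = 0.0000·4 + (-0.4472)·2 + (-0.8944)·(-1) = 0.0000.
u_2 = a_2 + 0.0000·q_1 = (4.0000, 2.0000, -1.0000).
‖u_2‖ = 4.5826, so q_2 = (0.8729, 0.4364, -0.2182).
q_1·a_3 = 0.0000·(-1) + (-0.4472)·4 + (-0.8944)·(-1) = -0.8944; q_2·a_3 = 0.8729·(-1) + 0.4364·4 + (-0.2182)·(-1) = 1.0911.
u_3 = a_3 + 0.8944·q_1 − 1.0911·q_2 = (-1.9524, 3.1238, -1.5619).
‖u_3‖ = 4.0012, so q_3 = (-0.4880, 0.7807, -0.3904).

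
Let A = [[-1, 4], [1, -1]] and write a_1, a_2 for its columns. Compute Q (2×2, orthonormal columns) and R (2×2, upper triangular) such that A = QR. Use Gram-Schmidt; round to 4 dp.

a_1 = (-1, 1); ‖a_1‖ = 1.4142, so q_1 = (-0.7071, 0.7071).
q_1·a_2 = (-0.7071)·4 + 0.7071·(-1) = -3.5355.
u_2 = a_2 + 3.5355·q_1 = (1.5000, 1.5000).
‖u_2‖ = 2.1213, so q_2 = (0.7071, 0.7071).

Q = [[-0.7071, 0.7071], [0.7071, 0.7071]], R = [[1.4142, -3.5355], [0.0000, 2.1213]]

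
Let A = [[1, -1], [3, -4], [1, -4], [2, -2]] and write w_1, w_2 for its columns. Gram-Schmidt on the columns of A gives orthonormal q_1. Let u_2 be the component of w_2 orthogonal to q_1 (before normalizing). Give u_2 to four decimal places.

w_1 = (1, 3, 1, 2); ‖w_1‖ = 3.8730, so q_1 = (0.2582, 0.7746, 0.2582, 0.5164).
q_1·w_2 = 0.2582·(-1) + 0.7746·(-4) + 0.2582·(-4) + 0.5164·(-2) = -5.4222.
u_2 = w_2 + 5.4222·q_1 = (0.4000, 0.2000, -2.6000, 0.8000).

u_2 = (0.4000, 0.2000, -2.6000, 0.8000)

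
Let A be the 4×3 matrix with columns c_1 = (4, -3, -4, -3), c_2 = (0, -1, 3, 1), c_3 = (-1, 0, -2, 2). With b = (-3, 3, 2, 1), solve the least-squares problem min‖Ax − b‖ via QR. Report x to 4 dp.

x = (-0.8105, -0.6509, -0.3583)

c_1 = (4, -3, -4, -3); ‖c_1‖ = 7.0711, so e_1 = (0.5657, -0.4243, -0.5657, -0.4243).
e_1·c_2 = 0.5657·0 + (-0.4243)·(-1) + (-0.5657)·3 + (-0.4243)·1 = -1.6971.
u_2 = c_2 + 1.6971·e_1 = (0.9600, -1.7200, 2.0400, 0.2800).
‖u_2‖ = 2.8496, so e_2 = (0.3369, -0.6036, 0.7159, 0.0983).
e_1·c_3 = 0.5657·(-1) + (-0.4243)·0 + (-0.5657)·(-2) + (-0.4243)·2 = -0.2828; e_2·c_3 = 0.3369·(-1) + (-0.6036)·0 + 0.7159·(-2) + 0.0983·2 = -1.5722.
u_3 = c_3 + 0.2828·e_1 + 1.5722·e_2 = (-0.3103, -1.0690, -1.0345, 2.0345).
‖u_3‖ = 2.5393, so e_3 = (-0.1222, -0.4210, -0.4074, 0.8012).
Qᵀb = (-4.5255, -1.2914, -0.9098).
Back-substitute: x_3 = -0.9098/2.5393 = -0.3583.
x_2 = (-1.2914 + 1.5722·(-0.3583))/2.8496 = -0.6509.
x_1 = (-4.5255 + 1.6971·(-0.6509) + 0.2828·(-0.3583))/7.0711 = -0.8105.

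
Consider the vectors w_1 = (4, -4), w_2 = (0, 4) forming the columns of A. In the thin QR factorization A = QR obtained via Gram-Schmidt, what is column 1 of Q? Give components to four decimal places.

w_1 = (4, -4); ‖w_1‖ = 5.6569, so e_1 = (0.7071, -0.7071).

e_1 = (0.7071, -0.7071)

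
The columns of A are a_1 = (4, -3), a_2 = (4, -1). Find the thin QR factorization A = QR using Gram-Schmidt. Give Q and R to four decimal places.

Q = [[0.8000, 0.6000], [-0.6000, 0.8000]], R = [[5.0000, 3.8000], [0.0000, 1.6000]]

a_1 = (4, -3); ‖a_1‖ = 5.0000, so q_1 = (0.8000, -0.6000).
q_1·a_2 = 0.8000·4 + (-0.6000)·(-1) = 3.8000.
u_2 = a_2 − 3.8000·q_1 = (0.9600, 1.2800).
‖u_2‖ = 1.6000, so q_2 = (0.6000, 0.8000).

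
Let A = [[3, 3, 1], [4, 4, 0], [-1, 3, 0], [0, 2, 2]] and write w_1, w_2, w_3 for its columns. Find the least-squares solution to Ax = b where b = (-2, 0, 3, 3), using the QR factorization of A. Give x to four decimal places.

x = (-1.0449, 0.7801, 0.3348)

q_1 = w_1/‖w_1‖ = (3, 4, -1, 0)/5.0990 = (0.5883, 0.7845, -0.1961, 0.0000).
r_{12} = q_1·w_2 = 4.3146.
u_2 = w_2 − 4.3146·q_1 = (0.4615, 0.6154, 3.8462, 2.0000).
‖u_2‖ = 4.4028, so q_2 = (0.1048, 0.1398, 0.8736, 0.4543).
r_{13} = q_1·w_3 = 0.5883; r_{23} = q_2·w_3 = 1.0133.
u_3 = w_3 − 0.5883·q_1 − 1.0133·q_2 = (0.5476, -0.6032, -0.7698, 1.5397).
‖u_3‖ = 1.9045, so q_3 = (0.2875, -0.3167, -0.4042, 0.8085).
Qᵀb = (-1.7650, 3.7738, 0.6376).
Back-substitute: x_3 = 0.6376/1.9045 = 0.3348.
x_2 = (3.7738 − 1.0133·0.3348)/4.4028 = 0.7801.
x_1 = (-1.7650 − 4.3146·0.7801 − 0.5883·0.3348)/5.0990 = -1.0449.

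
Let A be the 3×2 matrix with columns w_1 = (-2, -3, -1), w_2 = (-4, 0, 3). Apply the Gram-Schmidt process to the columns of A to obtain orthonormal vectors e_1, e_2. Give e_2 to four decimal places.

e_2 = (-0.6819, 0.2224, 0.6968)

w_1 = (-2, -3, -1); ‖w_1‖ = 3.7417, so e_1 = (-0.5345, -0.8018, -0.2673).
e_1·w_2 = (-0.5345)·(-4) + (-0.8018)·0 + (-0.2673)·3 = 1.3363.
u_2 = w_2 − 1.3363·e_1 = (-3.2857, 1.0714, 3.3571).
‖u_2‖ = 4.8181, so e_2 = (-0.6819, 0.2224, 0.6968).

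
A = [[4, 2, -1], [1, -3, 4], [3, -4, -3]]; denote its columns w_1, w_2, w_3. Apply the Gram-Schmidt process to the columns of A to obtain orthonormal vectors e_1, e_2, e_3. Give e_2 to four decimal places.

e_1 = w_1/‖w_1‖ = (4, 1, 3)/5.0990 = (0.7845, 0.1961, 0.5883).
r_{12} = e_1·w_2 = -1.3728.
u_2 = w_2 + 1.3728·e_1 = (3.0769, -2.7308, -3.1923).
‖u_2‖ = 5.2072, so e_2 = (0.5909, -0.5244, -0.6131).

e_2 = (0.5909, -0.5244, -0.6131)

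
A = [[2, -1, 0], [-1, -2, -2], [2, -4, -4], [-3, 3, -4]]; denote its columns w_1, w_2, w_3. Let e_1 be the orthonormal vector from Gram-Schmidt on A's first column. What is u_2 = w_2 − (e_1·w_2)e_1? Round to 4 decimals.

w_1 = (2, -1, 2, -3); ‖w_1‖ = 4.2426, so e_1 = (0.4714, -0.2357, 0.4714, -0.7071).
e_1·w_2 = 0.4714·(-1) + (-0.2357)·(-2) + 0.4714·(-4) + (-0.7071)·3 = -4.0069.
u_2 = w_2 + 4.0069·e_1 = (0.8889, -2.9444, -2.1111, 0.1667).

u_2 = (0.8889, -2.9444, -2.1111, 0.1667)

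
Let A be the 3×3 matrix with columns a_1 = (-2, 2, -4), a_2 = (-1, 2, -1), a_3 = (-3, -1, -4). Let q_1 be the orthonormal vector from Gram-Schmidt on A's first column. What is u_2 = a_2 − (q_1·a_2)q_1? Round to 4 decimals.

q_1 = a_1/‖a_1‖ = (-2, 2, -4)/4.8990 = (-0.4082, 0.4082, -0.8165).
r_{12} = q_1·a_2 = 2.0412.
u_2 = a_2 − 2.0412·q_1 = (-0.1667, 1.1667, 0.6667).

u_2 = (-0.1667, 1.1667, 0.6667)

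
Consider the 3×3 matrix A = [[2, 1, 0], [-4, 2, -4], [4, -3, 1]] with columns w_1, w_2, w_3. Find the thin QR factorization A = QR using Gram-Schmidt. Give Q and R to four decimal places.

e_1 = w_1/‖w_1‖ = (2, -4, 4)/6.0000 = (0.3333, -0.6667, 0.6667).
r_{12} = e_1·w_2 = -3.0000.
u_2 = w_2 + 3.0000·e_1 = (2.0000, 0.0000, -1.0000).
‖u_2‖ = 2.2361, so e_2 = (0.8944, 0.0000, -0.4472).
r_{13} = e_1·w_3 = 3.3333; r_{23} = e_2·w_3 = -0.4472.
u_3 = w_3 − 3.3333·e_1 + 0.4472·e_2 = (-0.7111, -1.7778, -1.4222).
‖u_3‖ = 2.3851, so e_3 = (-0.2981, -0.7454, -0.5963).

Q = [[0.3333, 0.8944, -0.2981], [-0.6667, 0.0000, -0.7454], [0.6667, -0.4472, -0.5963]], R = [[6.0000, -3.0000, 3.3333], [0.0000, 2.2361, -0.4472], [0.0000, 0.0000, 2.3851]]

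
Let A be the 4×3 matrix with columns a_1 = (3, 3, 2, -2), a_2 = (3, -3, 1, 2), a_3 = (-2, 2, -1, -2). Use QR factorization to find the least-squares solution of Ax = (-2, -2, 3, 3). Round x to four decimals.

q_1 = a_1/‖a_1‖ = (3, 3, 2, -2)/5.0990 = (0.5883, 0.5883, 0.3922, -0.3922).
r_{12} = q_1·a_2 = -0.3922.
u_2 = a_2 + 0.3922·q_1 = (3.2308, -2.7692, 1.1538, 1.8462).
‖u_2‖ = 4.7798, so q_2 = (0.6759, -0.5794, 0.2414, 0.3862).
r_{13} = q_1·a_3 = 0.3922; r_{23} = q_2·a_3 = -3.5245.
u_3 = a_3 − 0.3922·q_1 + 3.5245·q_2 = (0.1515, -0.2727, -0.3030, -0.4848).
‖u_3‖ = 0.6513, so q_3 = (0.2326, -0.4187, -0.4652, -0.7444).
Qᵀb = (-2.3534, 1.6898, -3.2567).
Back-substitute: x_3 = -3.2567/0.6513 = -5.0000.
x_2 = (1.6898 + 3.5245·(-5.0000))/4.7798 = -3.3333.
x_1 = (-2.3534 + 0.3922·(-3.3333) − 0.3922·(-5.0000))/5.0990 = -0.3333.

x = (-0.3333, -3.3333, -5.0000)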